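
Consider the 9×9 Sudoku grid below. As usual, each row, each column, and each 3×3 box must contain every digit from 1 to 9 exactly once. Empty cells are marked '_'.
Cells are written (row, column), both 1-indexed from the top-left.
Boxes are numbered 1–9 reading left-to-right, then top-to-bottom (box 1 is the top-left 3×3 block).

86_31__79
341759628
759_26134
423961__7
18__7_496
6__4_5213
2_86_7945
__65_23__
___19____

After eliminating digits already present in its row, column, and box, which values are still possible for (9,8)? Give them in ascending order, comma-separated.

Row 9 already contains {1, 9}.
Column 8 already contains {1, 2, 3, 4, 7, 9}.
Its 3×3 block (box 9) already contains {3, 4, 5, 9}.
Removing those from 1–9 leaves {6, 8} as the candidates for (9,8).

6,8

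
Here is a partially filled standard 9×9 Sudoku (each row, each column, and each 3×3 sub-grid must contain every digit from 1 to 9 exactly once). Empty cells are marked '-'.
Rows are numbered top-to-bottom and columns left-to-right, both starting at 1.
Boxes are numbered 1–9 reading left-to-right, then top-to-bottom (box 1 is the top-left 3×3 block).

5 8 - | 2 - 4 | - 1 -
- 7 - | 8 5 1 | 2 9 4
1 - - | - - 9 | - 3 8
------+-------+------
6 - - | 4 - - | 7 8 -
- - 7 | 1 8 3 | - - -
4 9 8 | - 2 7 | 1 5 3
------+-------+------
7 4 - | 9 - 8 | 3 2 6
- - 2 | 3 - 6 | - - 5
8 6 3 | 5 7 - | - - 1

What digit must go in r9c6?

2

Row 9 already contains {1, 3, 5, 6, 7, 8}.
Column 6 already contains {1, 3, 4, 6, 7, 8, 9}.
Its 3×3 block (box 8) already contains {3, 5, 6, 7, 8, 9}.
The only value from 1–9 not eliminated is 2, so r9c6 = 2.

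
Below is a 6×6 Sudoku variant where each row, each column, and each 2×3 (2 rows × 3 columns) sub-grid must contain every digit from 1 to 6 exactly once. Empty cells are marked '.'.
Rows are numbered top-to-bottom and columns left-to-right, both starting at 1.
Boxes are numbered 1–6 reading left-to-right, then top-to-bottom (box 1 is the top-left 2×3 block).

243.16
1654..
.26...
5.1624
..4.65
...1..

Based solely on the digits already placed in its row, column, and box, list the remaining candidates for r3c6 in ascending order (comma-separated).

1,3

Row 3 already contains {2, 6}.
Column 6 already contains {4, 5, 6}.
Its 2×3 block (box 4) already contains {2, 4, 6}.
Removing those from 1–6 leaves {1, 3} as the candidates for r3c6.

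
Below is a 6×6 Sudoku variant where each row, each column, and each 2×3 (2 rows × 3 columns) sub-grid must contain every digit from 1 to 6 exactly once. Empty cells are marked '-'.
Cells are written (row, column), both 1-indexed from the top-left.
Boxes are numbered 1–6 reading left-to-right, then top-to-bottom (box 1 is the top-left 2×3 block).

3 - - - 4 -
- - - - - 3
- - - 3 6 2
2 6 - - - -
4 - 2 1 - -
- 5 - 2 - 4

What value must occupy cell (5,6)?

6

Cell (5,6) itself could take any of {5, 6} by direct elimination.
Consider where 6 can go in box 6.
(5,5) is out (column 5 already has a 6).
(6,5) is out (column 5 already has a 6).
So the only cell in box 6 that can hold 6 is (5,6).
Therefore (5,6) = 6.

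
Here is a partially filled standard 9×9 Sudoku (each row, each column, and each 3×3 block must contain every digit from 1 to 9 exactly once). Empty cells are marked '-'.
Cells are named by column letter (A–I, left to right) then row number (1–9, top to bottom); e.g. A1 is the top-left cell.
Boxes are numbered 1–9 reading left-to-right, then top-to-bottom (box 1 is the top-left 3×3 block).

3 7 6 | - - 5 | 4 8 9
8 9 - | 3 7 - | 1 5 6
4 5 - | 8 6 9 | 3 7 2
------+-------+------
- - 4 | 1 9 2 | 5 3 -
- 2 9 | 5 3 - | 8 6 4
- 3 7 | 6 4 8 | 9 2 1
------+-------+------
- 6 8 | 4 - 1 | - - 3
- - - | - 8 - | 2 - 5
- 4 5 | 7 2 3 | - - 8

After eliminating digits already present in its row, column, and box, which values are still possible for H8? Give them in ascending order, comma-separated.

Row 8 already contains {2, 5, 8}.
Column H already contains {2, 3, 5, 6, 7, 8}.
Its 3×3 block (box 9) already contains {2, 3, 5, 8}.
Removing those from 1–9 leaves {1, 4, 9} as the candidates for H8.

1,4,9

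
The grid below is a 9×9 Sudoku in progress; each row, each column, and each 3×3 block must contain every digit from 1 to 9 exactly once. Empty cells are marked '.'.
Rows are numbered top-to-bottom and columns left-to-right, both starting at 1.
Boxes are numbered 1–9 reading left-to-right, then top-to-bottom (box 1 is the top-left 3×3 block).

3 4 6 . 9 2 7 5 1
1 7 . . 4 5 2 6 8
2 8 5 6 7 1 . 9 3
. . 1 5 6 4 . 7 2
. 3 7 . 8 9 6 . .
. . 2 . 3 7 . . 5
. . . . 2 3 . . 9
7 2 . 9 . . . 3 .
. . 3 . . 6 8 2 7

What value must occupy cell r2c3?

Row 2 already contains {1, 2, 4, 5, 6, 7, 8}.
Column 3 already contains {1, 2, 3, 5, 6, 7}.
Its 3×3 block (box 1) already contains {1, 2, 3, 4, 5, 6, 7, 8}.
The only value from 1–9 not eliminated is 9, so r2c3 = 9.

9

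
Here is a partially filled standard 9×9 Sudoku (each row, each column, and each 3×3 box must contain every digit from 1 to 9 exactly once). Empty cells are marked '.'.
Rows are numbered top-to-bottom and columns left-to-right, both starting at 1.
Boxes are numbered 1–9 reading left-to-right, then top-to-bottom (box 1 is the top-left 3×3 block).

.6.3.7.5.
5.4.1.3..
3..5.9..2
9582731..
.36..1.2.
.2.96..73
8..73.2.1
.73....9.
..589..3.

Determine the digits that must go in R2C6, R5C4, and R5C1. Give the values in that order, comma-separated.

2,4,7

For R2C6:
  Consider where 2 can go in row 2.
  R2C2 is out (column 2 already has a 2).
  R2C4 is out (column 4 already has a 2).
  R2C8 is out (column 8 already has a 2).
  R2C9 is out (column 9 already has a 2).
  So the only cell in row 2 that can hold 2 is R2C6.
  So R2C6 = 2.
For R5C4:
  Row 5 already contains {1, 2, 3, 6}.
  Column 4 already contains {2, 3, 5, 7, 8, 9}.
  Its 3×3 block (box 5) already contains {1, 2, 3, 6, 7, 9}.
  The only value from 1–9 not eliminated is 4, so R5C4 = 4.
For R5C1:
  Consider where 7 can go in box 4.
  R6C1 is out (row 6 already has a 7).
  R6C3 is out (row 6 already has a 7).
  So the only cell in box 4 that can hold 7 is R5C1.
  So R5C1 = 7.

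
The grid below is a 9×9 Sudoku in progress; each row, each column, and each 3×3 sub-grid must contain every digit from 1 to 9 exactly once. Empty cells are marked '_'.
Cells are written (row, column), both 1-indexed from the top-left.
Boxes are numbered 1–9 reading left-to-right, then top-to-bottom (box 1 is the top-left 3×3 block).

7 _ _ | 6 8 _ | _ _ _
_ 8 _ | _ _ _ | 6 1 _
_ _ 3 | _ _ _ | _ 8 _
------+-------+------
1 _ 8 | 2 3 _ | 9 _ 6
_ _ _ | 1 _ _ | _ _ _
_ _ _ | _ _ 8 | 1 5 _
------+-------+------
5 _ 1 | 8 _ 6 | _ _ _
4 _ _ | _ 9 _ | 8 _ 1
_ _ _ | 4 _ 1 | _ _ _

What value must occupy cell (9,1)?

Cell (9,1) itself could take any of {2, 3, 6, 8, 9} by direct elimination.
Consider where 8 can go in row 9.
(9,2) is out (column 2 already has a 8). (9,3) is out (column 3 already has a 8). (9,5) is out (column 5 already has a 8). (9,7) is out (column 7 already has a 8). The remaining empty cells in row 9 are similarly blocked.
So the only cell in row 9 that can hold 8 is (9,1).
Therefore (9,1) = 8.

8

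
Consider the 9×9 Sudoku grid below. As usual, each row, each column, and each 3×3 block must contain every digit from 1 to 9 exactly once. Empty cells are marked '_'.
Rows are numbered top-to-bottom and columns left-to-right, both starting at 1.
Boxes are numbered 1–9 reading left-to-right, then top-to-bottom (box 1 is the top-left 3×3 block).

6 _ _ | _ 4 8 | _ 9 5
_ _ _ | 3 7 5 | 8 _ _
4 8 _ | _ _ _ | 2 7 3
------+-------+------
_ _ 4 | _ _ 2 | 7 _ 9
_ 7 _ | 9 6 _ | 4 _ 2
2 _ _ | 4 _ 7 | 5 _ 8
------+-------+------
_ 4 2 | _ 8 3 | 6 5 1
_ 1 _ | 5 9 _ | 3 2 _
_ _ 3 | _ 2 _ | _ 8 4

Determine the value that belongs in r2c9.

Row 2 already contains {3, 5, 7, 8}.
Column 9 already contains {1, 2, 3, 4, 5, 8, 9}.
Its 3×3 block (box 3) already contains {2, 3, 5, 7, 8, 9}.
The only value from 1–9 not eliminated is 6, so r2c9 = 6.

6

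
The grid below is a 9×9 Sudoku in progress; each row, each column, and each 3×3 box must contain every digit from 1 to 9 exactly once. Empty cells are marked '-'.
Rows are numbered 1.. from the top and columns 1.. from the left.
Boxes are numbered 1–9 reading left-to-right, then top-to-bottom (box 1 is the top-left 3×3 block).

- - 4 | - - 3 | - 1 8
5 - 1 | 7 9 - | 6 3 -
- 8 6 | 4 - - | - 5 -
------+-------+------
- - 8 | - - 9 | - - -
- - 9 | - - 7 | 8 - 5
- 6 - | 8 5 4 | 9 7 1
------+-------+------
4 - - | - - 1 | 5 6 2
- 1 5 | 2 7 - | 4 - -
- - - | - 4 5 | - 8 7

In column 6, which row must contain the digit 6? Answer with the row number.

Consider where 6 can go in column 6.
row 2, column 6 is out (row 2 already has a 6).
row 3, column 6 is out (row 3 already has a 6).
So the only cell in column 6 that can hold 6 is row 8, column 6.
That is row 8.

8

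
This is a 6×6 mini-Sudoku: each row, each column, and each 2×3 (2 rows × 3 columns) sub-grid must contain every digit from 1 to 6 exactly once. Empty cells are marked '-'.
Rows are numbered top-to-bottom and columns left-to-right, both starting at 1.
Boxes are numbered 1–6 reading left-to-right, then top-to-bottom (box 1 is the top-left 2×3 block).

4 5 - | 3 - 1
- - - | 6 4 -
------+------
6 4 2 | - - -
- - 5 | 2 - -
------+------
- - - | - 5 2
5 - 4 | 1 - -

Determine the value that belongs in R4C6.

Cell R4C6 itself could take any of {3, 4, 6} by direct elimination.
Consider where 4 can go in row 4.
R4C1 is out (column 1 already has a 4).
R4C2 is out (column 2 already has a 4).
R4C5 is out (column 5 already has a 4).
So the only cell in row 4 that can hold 4 is R4C6.
Therefore R4C6 = 4.

4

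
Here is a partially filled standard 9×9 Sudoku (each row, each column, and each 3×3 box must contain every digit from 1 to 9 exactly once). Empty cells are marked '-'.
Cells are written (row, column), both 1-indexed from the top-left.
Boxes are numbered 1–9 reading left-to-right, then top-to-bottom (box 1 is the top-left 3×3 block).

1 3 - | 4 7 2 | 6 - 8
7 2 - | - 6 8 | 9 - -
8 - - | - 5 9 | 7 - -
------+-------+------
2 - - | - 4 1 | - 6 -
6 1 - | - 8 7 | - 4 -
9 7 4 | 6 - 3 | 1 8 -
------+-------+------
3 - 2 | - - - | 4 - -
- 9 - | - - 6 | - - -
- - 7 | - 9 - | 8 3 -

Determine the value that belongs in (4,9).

7

Cell (4,9) itself could take any of {3, 5, 7, 9} by direct elimination.
Consider where 7 can go in row 4.
(4,2) is out (column 2 already has a 7).
(4,3) is out (column 3 already has a 7).
(4,4) is out (box 5 already has a 7).
(4,7) is out (column 7 already has a 7).
So the only cell in row 4 that can hold 7 is (4,9).
Therefore (4,9) = 7.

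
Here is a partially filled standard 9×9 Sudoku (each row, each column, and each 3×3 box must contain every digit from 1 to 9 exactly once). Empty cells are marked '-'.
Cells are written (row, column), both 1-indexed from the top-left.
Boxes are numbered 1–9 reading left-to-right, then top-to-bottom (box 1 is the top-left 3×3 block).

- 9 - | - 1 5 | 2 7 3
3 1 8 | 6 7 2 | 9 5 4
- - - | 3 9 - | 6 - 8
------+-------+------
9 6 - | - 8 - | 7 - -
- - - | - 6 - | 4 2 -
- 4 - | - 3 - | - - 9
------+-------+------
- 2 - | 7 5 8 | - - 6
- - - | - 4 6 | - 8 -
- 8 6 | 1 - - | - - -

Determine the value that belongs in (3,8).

Row 3 already contains {3, 6, 8, 9}.
Column 8 already contains {2, 5, 7, 8}.
Its 3×3 block (box 3) already contains {2, 3, 4, 5, 6, 7, 8, 9}.
The only value from 1–9 not eliminated is 1, so (3,8) = 1.

1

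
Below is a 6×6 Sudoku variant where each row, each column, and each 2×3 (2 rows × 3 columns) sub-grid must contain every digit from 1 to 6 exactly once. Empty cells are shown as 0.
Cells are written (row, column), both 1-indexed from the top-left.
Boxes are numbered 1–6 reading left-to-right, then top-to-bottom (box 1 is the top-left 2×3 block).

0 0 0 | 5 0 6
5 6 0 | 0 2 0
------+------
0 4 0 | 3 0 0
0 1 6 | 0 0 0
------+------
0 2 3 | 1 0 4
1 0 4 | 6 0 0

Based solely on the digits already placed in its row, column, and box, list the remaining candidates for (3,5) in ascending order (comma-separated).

1,5,6

Row 3 already contains {3, 4}.
Column 5 already contains {2}.
Its 2×3 block (box 4) already contains {3}.
Removing those from 1–6 leaves {1, 5, 6} as the candidates for (3,5).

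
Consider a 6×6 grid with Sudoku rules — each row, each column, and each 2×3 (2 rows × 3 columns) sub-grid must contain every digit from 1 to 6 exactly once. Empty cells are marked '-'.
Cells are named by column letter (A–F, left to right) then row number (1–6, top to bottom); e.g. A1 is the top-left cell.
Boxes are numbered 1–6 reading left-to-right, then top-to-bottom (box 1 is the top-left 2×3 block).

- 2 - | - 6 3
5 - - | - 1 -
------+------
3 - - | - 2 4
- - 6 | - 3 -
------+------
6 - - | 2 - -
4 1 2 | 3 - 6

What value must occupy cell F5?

Cell F5 itself could take any of {1, 5} by direct elimination.
Consider where 1 can go in box 6.
E5 is out (column E already has a 1).
E6 is out (row 6 already has a 1).
So the only cell in box 6 that can hold 1 is F5.
Therefore F5 = 1.

1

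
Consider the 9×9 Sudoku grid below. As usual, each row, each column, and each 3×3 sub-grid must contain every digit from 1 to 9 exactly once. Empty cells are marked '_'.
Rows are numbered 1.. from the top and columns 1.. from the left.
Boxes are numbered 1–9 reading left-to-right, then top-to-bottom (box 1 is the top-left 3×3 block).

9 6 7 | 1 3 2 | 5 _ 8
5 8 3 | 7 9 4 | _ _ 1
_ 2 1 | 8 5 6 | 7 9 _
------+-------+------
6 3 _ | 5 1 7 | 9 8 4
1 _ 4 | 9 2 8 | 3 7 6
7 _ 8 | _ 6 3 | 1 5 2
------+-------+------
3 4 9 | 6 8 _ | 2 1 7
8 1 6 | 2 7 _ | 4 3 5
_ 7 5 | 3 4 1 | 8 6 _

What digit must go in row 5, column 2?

Row 5 already contains {1, 2, 3, 4, 6, 7, 8, 9}.
Column 2 already contains {1, 2, 3, 4, 6, 7, 8}.
Its 3×3 block (box 4) already contains {1, 3, 4, 6, 7, 8}.
The only value from 1–9 not eliminated is 5, so row 5, column 2 = 5.

5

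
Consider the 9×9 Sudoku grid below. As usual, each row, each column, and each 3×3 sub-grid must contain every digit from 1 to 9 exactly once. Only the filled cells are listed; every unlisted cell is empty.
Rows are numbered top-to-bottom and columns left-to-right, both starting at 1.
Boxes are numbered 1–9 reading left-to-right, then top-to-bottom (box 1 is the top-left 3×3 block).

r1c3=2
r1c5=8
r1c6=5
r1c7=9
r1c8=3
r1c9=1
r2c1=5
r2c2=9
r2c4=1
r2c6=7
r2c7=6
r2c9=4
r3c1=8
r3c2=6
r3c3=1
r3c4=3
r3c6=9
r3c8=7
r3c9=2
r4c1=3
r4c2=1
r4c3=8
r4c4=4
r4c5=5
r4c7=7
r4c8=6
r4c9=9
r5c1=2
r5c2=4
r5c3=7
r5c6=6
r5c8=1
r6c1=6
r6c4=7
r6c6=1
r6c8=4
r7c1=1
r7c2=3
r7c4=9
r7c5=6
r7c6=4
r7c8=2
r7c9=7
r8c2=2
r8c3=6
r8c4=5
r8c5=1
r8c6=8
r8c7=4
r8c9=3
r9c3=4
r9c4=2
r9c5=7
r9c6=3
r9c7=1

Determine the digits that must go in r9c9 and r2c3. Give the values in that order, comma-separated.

For r9c9:
  Consider where 6 can go in column 9.
  r5c9 is out (row 5 already has a 6).
  r6c9 is out (row 6 already has a 6).
  So the only cell in column 9 that can hold 6 is r9c9.
  So r9c9 = 6.
For r2c3:
  Row 2 already contains {1, 4, 5, 6, 7, 9}.
  Column 3 already contains {1, 2, 4, 6, 7, 8}.
  Its 3×3 block (box 1) already contains {1, 2, 5, 6, 8, 9}.
  The only value from 1–9 not eliminated is 3, so r2c3 = 3.

6,3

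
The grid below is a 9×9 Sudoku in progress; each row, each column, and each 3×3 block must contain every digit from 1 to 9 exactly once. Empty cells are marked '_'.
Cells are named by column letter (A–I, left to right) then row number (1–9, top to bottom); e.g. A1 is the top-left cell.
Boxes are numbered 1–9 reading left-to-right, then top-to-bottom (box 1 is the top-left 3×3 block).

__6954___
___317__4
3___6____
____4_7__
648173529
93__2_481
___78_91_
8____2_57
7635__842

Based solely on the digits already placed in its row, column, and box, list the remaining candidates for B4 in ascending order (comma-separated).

1,2,5

Row 4 already contains {4, 7}.
Column B already contains {3, 4, 6}.
Its 3×3 block (box 4) already contains {3, 4, 6, 8, 9}.
Removing those from 1–9 leaves {1, 2, 5} as the candidates for B4.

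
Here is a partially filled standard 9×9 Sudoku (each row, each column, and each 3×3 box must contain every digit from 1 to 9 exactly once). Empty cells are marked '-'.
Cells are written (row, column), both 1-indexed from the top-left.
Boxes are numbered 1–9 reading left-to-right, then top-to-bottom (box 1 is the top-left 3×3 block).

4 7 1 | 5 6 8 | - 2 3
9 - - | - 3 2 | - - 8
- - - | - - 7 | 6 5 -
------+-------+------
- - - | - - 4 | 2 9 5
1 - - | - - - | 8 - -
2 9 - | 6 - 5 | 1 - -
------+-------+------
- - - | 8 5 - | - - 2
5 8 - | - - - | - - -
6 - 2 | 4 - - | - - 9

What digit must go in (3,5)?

Cell (3,5) itself could take any of {1, 4, 9} by direct elimination.
Consider where 4 can go in box 2.
(2,4) is out (column 4 already has a 4).
(3,4) is out (column 4 already has a 4).
So the only cell in box 2 that can hold 4 is (3,5).
Therefore (3,5) = 4.

4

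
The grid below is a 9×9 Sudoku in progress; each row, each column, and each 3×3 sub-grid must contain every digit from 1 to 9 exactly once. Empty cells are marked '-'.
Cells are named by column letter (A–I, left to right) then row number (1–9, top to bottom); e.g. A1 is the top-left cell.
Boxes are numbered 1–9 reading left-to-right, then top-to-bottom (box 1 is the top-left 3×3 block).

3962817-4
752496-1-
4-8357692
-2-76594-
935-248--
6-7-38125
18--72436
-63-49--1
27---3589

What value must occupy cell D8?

Cell D8 itself could take any of {5, 8} by direct elimination.
Consider where 8 can go in column D.
D5 is out (row 5 already has a 8).
D6 is out (row 6 already has a 8).
D7 is out (row 7 already has a 8).
D9 is out (row 9 already has a 8).
So the only cell in column D that can hold 8 is D8.
Therefore D8 = 8.

8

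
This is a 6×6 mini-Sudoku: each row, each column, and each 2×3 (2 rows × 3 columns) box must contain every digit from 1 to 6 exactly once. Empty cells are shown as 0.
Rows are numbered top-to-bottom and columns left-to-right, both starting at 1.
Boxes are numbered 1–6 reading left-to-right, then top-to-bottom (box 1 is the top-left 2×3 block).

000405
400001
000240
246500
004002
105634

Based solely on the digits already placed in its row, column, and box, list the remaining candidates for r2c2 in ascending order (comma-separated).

2,3,5,6

Row 2 already contains {1, 4}.
Column 2 already contains {4}.
Its 2×3 block (box 1) already contains {4}.
Removing those from 1–6 leaves {2, 3, 5, 6} as the candidates for r2c2.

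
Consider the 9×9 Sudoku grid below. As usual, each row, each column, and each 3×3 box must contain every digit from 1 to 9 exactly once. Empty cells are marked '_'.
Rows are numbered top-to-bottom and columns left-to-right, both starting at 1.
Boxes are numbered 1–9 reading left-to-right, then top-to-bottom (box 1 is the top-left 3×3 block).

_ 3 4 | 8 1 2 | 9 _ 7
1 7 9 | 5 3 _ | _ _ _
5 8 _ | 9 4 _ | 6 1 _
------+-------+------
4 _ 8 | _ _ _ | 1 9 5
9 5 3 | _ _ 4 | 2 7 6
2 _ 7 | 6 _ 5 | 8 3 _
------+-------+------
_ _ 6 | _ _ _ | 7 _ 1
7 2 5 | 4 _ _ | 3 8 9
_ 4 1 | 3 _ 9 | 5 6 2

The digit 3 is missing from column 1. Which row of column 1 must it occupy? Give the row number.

Consider where 3 can go in column 1.
R1C1 is out (row 1 already has a 3).
R9C1 is out (row 9 already has a 3).
So the only cell in column 1 that can hold 3 is R7C1.
That is row 7.

7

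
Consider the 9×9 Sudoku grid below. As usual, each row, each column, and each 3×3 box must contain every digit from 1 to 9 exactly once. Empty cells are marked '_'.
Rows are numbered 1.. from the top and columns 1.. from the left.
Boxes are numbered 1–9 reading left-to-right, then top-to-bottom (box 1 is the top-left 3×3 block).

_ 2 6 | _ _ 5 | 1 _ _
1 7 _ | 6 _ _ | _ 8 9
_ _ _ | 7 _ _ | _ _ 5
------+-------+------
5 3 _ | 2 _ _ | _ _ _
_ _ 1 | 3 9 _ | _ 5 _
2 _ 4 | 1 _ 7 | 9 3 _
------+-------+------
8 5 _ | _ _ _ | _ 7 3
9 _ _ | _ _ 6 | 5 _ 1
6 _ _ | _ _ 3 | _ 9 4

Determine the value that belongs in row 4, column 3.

Cell row 4, column 3 itself could take any of {7, 8, 9} by direct elimination.
Consider where 9 can go in row 4.
row 4, column 5 is out (column 5 already has a 9).
row 4, column 6 is out (box 5 already has a 9).
row 4, column 7 is out (column 7 already has a 9).
row 4, column 8 is out (column 8 already has a 9).
row 4, column 9 is out (column 9 already has a 9).
So the only cell in row 4 that can hold 9 is row 4, column 3.
Therefore row 4, column 3 = 9.

9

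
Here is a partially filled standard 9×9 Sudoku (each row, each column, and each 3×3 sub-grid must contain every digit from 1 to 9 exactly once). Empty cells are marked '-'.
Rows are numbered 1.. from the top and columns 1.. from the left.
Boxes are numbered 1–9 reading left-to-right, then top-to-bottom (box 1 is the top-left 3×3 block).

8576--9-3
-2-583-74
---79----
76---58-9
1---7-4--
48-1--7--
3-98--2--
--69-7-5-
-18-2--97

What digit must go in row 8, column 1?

Row 8 already contains {5, 6, 7, 9}.
Column 1 already contains {1, 3, 4, 7, 8}.
Its 3×3 block (box 7) already contains {1, 3, 6, 8, 9}.
The only value from 1–9 not eliminated is 2, so row 8, column 1 = 2.

2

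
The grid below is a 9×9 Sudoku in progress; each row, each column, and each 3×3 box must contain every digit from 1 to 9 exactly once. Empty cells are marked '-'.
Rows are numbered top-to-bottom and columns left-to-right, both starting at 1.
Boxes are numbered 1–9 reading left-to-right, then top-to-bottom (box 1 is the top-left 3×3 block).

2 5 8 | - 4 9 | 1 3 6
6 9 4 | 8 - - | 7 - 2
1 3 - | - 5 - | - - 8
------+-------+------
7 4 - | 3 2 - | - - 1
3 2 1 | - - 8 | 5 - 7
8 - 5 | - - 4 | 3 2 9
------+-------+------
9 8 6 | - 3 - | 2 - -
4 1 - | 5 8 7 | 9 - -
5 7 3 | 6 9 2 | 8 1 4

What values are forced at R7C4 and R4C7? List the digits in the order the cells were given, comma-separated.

For R7C4:
  Consider where 4 can go in box 8.
  R7C6 is out (column 6 already has a 4).
  So the only cell in box 8 that can hold 4 is R7C4.
  So R7C4 = 4.
For R4C7:
  Row 4 already contains {1, 2, 3, 4, 7}.
  Column 7 already contains {1, 2, 3, 5, 7, 8, 9}.
  Its 3×3 block (box 6) already contains {1, 2, 3, 5, 7, 9}.
  The only value from 1–9 not eliminated is 6, so R4C7 = 6.

4,6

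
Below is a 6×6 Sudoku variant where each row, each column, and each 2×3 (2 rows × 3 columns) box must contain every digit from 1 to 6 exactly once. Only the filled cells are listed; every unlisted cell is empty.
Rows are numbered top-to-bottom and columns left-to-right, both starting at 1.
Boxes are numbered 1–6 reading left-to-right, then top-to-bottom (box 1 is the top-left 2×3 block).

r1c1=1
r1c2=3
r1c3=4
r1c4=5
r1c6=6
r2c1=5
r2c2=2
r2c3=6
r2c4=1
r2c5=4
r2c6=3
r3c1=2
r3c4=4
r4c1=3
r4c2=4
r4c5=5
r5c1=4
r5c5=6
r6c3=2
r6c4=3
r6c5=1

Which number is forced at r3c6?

Row 3 already contains {2, 4}.
Column 6 already contains {3, 6}.
Its 2×3 block (box 4) already contains {4, 5}.
The only value from 1–6 not eliminated is 1, so r3c6 = 1.

1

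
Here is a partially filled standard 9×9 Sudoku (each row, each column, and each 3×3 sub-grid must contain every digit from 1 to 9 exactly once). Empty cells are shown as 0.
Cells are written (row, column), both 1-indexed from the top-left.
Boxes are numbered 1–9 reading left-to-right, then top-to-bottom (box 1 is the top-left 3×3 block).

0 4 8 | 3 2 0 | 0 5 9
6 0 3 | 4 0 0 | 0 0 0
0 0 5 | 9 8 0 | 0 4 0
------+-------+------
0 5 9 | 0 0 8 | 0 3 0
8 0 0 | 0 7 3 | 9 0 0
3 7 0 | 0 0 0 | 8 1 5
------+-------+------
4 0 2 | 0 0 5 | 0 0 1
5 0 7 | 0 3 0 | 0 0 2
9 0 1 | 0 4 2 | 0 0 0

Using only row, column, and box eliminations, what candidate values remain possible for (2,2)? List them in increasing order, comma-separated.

Row 2 already contains {3, 4, 6}.
Column 2 already contains {4, 5, 7}.
Its 3×3 block (box 1) already contains {3, 4, 5, 6, 8}.
Removing those from 1–9 leaves {1, 2, 9} as the candidates for (2,2).

1,2,9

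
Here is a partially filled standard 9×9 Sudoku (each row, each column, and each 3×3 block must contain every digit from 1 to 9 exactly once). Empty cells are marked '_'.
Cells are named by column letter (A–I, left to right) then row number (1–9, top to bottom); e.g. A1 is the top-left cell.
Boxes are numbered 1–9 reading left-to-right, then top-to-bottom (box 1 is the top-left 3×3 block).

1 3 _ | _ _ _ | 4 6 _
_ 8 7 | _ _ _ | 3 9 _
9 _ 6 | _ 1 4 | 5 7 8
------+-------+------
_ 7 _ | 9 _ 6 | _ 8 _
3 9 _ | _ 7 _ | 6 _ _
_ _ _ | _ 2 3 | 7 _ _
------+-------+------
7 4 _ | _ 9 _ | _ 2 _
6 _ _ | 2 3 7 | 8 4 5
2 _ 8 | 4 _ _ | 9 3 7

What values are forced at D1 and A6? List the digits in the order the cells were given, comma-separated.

7,8

For D1:
  Consider where 7 can go in column D.
  D2 is out (row 2 already has a 7).
  D3 is out (row 3 already has a 7).
  D5 is out (row 5 already has a 7).
  D6 is out (row 6 already has a 7).
  D7 is out (row 7 already has a 7).
  So the only cell in column D that can hold 7 is D1.
  So D1 = 7.
For A6:
  Consider where 8 can go in column A.
  A2 is out (row 2 already has a 8).
  A4 is out (row 4 already has a 8).
  So the only cell in column A that can hold 8 is A6.
  So A6 = 8.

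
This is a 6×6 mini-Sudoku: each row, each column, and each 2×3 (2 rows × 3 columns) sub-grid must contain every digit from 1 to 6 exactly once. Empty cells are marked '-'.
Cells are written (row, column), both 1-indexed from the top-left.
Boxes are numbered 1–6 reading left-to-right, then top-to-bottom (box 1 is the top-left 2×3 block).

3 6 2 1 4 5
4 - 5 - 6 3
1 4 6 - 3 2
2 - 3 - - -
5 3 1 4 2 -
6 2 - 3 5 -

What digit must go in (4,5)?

1

Row 4 already contains {2, 3}.
Column 5 already contains {2, 3, 4, 5, 6}.
Its 2×3 block (box 4) already contains {2, 3}.
The only value from 1–6 not eliminated is 1, so (4,5) = 1.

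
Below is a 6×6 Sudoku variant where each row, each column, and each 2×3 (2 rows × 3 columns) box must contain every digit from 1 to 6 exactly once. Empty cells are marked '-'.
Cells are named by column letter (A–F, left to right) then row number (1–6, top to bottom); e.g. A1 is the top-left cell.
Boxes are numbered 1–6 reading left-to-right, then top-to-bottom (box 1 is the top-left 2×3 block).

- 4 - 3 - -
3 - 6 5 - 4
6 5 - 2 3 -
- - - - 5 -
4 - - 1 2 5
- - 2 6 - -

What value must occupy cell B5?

Cell B5 itself could take any of {3, 6} by direct elimination.
Consider where 6 can go in column B.
B2 is out (row 2 already has a 6).
B4 is out (box 3 already has a 6).
B6 is out (row 6 already has a 6).
So the only cell in column B that can hold 6 is B5.
Therefore B5 = 6.

6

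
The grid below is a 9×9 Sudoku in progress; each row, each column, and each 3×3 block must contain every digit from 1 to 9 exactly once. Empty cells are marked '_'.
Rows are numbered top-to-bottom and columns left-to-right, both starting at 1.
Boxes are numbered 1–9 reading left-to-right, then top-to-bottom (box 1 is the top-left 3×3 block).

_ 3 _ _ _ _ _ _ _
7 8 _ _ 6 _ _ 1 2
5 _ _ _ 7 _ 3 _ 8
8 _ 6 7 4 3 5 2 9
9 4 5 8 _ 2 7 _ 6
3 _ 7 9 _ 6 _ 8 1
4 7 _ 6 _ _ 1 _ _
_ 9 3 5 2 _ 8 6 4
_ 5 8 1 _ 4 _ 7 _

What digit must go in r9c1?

Cell r9c1 itself could take any of {2, 6} by direct elimination.
Consider where 6 can go in box 7.
r7c3 is out (row 7 already has a 6).
r8c1 is out (row 8 already has a 6).
So the only cell in box 7 that can hold 6 is r9c1.
Therefore r9c1 = 6.

6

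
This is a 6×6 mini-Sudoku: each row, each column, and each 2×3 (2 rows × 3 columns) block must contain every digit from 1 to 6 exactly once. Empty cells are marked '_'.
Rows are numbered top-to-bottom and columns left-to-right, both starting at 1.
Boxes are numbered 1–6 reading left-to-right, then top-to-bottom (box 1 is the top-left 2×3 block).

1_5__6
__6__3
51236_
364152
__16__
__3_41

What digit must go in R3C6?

Row 3 already contains {1, 2, 3, 5, 6}.
Column 6 already contains {1, 2, 3, 6}.
Its 2×3 block (box 4) already contains {1, 2, 3, 5, 6}.
The only value from 1–6 not eliminated is 4, so R3C6 = 4.

4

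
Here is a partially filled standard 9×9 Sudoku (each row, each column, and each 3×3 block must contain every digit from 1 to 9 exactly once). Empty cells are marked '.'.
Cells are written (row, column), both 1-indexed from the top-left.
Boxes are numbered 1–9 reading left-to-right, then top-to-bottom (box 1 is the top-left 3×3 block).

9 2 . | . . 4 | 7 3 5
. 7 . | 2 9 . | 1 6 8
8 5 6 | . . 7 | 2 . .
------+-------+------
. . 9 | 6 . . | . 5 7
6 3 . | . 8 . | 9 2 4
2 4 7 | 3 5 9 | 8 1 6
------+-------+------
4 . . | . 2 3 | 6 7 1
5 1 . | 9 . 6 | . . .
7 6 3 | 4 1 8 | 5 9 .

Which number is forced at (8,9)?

3

Cell (8,9) itself could take any of {2, 3} by direct elimination.
Consider where 3 can go in column 9.
(3,9) is out (box 3 already has a 3).
(9,9) is out (row 9 already has a 3).
So the only cell in column 9 that can hold 3 is (8,9).
Therefore (8,9) = 3.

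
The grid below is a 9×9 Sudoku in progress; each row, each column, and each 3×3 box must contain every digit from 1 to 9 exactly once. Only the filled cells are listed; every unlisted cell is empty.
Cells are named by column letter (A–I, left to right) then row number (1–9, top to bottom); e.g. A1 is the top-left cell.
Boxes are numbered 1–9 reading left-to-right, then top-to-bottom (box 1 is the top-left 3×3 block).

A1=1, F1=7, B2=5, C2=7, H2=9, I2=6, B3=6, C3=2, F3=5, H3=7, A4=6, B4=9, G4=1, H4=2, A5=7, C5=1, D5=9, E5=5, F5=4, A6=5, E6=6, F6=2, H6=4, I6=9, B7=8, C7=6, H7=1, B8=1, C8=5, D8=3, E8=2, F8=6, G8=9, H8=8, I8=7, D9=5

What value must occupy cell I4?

Cell I4 itself could take any of {3, 5, 8} by direct elimination.
Consider where 5 can go in box 6.
G5 is out (row 5 already has a 5).
H5 is out (row 5 already has a 5).
I5 is out (row 5 already has a 5).
G6 is out (row 6 already has a 5).
So the only cell in box 6 that can hold 5 is I4.
Therefore I4 = 5.

5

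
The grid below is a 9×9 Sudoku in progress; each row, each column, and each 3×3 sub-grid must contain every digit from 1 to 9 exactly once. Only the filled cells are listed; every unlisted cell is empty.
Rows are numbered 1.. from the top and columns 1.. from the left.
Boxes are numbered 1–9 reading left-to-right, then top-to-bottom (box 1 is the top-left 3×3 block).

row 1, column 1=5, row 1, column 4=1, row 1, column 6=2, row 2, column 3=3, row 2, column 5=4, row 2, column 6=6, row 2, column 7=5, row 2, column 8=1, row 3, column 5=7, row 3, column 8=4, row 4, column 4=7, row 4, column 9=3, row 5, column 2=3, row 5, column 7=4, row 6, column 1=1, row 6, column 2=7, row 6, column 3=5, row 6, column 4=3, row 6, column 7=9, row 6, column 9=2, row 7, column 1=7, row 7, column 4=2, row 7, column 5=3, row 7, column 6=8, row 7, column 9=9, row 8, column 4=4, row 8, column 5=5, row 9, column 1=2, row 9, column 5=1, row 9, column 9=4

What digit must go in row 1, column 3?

Cell row 1, column 3 itself could take any of {4, 6, 7, 8, 9} by direct elimination.
Consider where 7 can go in column 3.
row 3, column 3 is out (row 3 already has a 7). row 4, column 3 is out (row 4 already has a 7). row 5, column 3 is out (box 4 already has a 7). row 7, column 3 is out (row 7 already has a 7). The remaining empty cells in column 3 are similarly blocked.
So the only cell in column 3 that can hold 7 is row 1, column 3.
Therefore row 1, column 3 = 7.

7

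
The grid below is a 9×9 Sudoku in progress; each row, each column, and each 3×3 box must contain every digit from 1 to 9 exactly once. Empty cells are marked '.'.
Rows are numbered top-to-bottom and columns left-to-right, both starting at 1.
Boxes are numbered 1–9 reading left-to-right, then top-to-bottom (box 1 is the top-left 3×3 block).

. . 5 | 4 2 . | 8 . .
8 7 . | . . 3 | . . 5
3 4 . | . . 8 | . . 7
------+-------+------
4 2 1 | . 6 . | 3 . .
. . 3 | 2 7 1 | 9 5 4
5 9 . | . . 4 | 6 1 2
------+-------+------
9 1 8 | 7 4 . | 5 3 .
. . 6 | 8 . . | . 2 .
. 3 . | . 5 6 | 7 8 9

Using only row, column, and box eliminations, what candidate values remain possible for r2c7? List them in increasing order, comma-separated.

Row 2 already contains {3, 5, 7, 8}.
Column 7 already contains {3, 5, 6, 7, 8, 9}.
Its 3×3 block (box 3) already contains {5, 7, 8}.
Removing those from 1–9 leaves {1, 2, 4} as the candidates for r2c7.

1,2,4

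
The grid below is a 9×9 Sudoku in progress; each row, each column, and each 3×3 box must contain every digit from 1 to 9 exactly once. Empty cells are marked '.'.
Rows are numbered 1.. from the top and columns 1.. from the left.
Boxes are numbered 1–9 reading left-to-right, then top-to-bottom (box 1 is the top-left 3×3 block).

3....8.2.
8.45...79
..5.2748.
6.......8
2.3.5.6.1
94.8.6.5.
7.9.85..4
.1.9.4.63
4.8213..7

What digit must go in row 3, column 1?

1

Row 3 already contains {2, 4, 5, 7, 8}.
Column 1 already contains {2, 3, 4, 6, 7, 8, 9}.
Its 3×3 block (box 1) already contains {3, 4, 5, 8}.
The only value from 1–9 not eliminated is 1, so row 3, column 1 = 1.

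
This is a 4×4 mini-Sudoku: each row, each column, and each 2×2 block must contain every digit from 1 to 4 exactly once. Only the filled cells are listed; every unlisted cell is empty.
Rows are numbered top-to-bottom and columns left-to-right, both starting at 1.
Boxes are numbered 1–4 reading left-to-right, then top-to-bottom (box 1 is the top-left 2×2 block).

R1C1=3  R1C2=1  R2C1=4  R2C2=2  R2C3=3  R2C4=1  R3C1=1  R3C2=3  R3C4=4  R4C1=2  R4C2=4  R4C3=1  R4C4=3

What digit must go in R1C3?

4

Cell R1C3 itself could take any of {2, 4} by direct elimination.
Consider where 4 can go in box 2.
R1C4 is out (column 4 already has a 4).
So the only cell in box 2 that can hold 4 is R1C3.
Therefore R1C3 = 4.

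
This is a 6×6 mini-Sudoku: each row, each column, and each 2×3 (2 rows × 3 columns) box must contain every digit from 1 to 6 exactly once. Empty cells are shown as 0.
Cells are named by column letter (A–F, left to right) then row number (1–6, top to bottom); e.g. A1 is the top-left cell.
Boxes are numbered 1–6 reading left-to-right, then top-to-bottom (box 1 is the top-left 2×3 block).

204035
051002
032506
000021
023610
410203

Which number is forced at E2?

6

Cell E2 itself could take any of {4, 6} by direct elimination.
Consider where 6 can go in column E.
E3 is out (row 3 already has a 6).
E6 is out (box 6 already has a 6).
So the only cell in column E that can hold 6 is E2.
Therefore E2 = 6.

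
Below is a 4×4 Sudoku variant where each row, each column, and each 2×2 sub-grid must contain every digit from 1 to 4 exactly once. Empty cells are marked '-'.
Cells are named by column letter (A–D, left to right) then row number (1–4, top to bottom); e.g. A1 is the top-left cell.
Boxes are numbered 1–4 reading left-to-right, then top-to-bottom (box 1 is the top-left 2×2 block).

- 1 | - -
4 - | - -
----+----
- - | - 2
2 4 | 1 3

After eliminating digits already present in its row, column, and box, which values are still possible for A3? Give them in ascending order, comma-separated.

Row 3 already contains {2}.
Column A already contains {2, 4}.
Its 2×2 block (box 3) already contains {2, 4}.
Removing those from 1–4 leaves {1, 3} as the candidates for A3.

1,3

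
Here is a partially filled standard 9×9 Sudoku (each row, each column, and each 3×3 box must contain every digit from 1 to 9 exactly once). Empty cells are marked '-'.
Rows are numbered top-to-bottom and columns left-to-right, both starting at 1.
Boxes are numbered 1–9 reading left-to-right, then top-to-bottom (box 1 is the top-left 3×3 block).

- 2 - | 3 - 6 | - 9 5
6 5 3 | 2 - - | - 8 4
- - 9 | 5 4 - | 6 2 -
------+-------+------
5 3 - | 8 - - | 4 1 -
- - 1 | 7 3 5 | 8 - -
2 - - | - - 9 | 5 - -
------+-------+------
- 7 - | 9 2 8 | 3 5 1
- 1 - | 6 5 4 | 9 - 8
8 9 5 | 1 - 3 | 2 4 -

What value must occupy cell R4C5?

6

Row 4 already contains {1, 3, 4, 5, 8}.
Column 5 already contains {2, 3, 4, 5}.
Its 3×3 block (box 5) already contains {3, 5, 7, 8, 9}.
The only value from 1–9 not eliminated is 6, so R4C5 = 6.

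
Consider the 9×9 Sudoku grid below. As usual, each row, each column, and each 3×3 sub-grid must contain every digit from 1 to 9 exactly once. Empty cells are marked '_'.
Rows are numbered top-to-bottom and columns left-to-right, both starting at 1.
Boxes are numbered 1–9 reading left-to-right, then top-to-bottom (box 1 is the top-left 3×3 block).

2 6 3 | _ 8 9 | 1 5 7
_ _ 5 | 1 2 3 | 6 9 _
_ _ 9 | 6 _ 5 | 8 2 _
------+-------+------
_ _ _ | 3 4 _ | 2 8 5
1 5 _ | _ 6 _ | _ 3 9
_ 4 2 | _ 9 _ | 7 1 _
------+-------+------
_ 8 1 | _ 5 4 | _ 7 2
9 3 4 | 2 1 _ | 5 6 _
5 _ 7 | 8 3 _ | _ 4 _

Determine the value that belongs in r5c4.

7

Row 5 already contains {1, 3, 5, 6, 9}.
Column 4 already contains {1, 2, 3, 6, 8}.
Its 3×3 block (box 5) already contains {3, 4, 6, 9}.
The only value from 1–9 not eliminated is 7, so r5c4 = 7.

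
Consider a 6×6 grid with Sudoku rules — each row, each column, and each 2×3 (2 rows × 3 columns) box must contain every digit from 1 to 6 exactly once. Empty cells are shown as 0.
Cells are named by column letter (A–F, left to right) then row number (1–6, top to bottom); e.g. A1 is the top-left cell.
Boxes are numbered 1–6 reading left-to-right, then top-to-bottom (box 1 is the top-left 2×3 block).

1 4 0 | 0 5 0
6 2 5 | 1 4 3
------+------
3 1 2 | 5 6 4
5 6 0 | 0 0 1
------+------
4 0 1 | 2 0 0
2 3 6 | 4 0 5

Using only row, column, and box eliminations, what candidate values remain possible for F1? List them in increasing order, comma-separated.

Row 1 already contains {1, 4, 5}.
Column F already contains {1, 3, 4, 5}.
Its 2×3 block (box 2) already contains {1, 3, 4, 5}.
Removing those from 1–6 leaves {2, 6} as the candidates for F1.

2,6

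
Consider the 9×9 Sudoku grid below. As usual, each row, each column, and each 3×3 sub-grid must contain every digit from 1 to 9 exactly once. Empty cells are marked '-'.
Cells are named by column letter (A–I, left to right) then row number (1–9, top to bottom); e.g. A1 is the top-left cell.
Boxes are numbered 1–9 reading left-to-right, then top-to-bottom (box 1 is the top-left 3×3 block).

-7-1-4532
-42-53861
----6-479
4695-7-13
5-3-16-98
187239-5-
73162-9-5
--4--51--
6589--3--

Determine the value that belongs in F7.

8

Row 7 already contains {1, 2, 3, 5, 6, 7, 9}.
Column F already contains {3, 4, 5, 6, 7, 9}.
Its 3×3 block (box 8) already contains {2, 5, 6, 9}.
The only value from 1–9 not eliminated is 8, so F7 = 8.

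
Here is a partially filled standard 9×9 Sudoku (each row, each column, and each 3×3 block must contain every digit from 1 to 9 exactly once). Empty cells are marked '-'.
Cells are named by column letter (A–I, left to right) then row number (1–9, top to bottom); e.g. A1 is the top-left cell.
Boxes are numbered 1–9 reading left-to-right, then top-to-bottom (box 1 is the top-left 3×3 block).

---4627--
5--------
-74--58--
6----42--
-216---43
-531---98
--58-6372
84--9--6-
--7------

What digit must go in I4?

Cell I4 itself could take any of {1, 5, 7} by direct elimination.
Consider where 7 can go in box 6.
H4 is out (column H already has a 7).
G5 is out (column G already has a 7).
G6 is out (column G already has a 7).
So the only cell in box 6 that can hold 7 is I4.
Therefore I4 = 7.

7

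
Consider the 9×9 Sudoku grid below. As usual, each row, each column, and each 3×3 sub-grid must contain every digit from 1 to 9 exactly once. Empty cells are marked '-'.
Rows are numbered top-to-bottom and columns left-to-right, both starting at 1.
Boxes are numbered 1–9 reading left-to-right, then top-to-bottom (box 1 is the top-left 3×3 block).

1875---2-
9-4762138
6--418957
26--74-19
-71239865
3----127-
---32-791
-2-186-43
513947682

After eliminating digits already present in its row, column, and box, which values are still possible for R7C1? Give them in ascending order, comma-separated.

Row 7 already contains {1, 2, 3, 7, 9}.
Column 1 already contains {1, 2, 3, 5, 6, 9}.
Its 3×3 block (box 7) already contains {1, 2, 3, 5}.
Removing those from 1–9 leaves {4, 8} as the candidates for R7C1.

4,8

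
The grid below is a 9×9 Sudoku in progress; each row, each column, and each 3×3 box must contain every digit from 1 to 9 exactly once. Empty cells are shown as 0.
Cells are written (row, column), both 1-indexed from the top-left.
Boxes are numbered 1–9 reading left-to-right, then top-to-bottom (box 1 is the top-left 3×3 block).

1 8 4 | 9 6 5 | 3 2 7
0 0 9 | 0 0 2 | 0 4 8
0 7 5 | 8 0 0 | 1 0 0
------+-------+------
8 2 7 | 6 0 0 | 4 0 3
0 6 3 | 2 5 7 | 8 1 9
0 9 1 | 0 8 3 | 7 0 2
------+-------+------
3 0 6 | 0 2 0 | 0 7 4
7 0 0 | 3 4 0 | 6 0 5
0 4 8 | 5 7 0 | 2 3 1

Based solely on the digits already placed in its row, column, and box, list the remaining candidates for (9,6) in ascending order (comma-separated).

Row 9 already contains {1, 2, 3, 4, 5, 7, 8}.
Column 6 already contains {2, 3, 5, 7}.
Its 3×3 block (box 8) already contains {2, 3, 4, 5, 7}.
Removing those from 1–9 leaves {6, 9} as the candidates for (9,6).

6,9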